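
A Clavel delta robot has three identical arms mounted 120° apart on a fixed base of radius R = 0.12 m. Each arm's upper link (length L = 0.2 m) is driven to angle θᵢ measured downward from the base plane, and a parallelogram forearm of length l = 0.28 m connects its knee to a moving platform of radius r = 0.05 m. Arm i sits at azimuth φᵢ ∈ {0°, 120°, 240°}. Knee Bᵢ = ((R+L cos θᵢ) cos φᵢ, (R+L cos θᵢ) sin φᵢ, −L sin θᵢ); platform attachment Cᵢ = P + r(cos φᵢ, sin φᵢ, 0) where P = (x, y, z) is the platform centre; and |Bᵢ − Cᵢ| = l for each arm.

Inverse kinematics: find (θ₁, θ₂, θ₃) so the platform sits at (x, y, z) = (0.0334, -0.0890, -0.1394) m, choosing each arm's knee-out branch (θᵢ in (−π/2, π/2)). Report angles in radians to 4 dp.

θ₁ = 0.0876, θ₂ = 0.9599, θ₃ = -0.1747

φ1=0.0° → target in arm frame (0.0334, -0.0890)
  e−x'=0.0366;  (l²−L²−(e−x')²−y'²−z²)/2L = 0.0243
  θ1 = atan2(B,A) + arccos(C/0.1441) = 0.0876
φ2=120.0° → target in arm frame (-0.0938, 0.0156)
  A cos θ + B sin θ = C:  0.1638·cos θ + -0.1394·sin θ = -0.0202
  γ=atan2(-0.1394,0.1638)=-0.7052;  ψ=arccos(-0.0941)=1.6651;  θ2=γ+ψ≈0.9599
rotate P by −φ3: (0.0604, 0.0734, -0.1394)
  A cos θ + B sin θ = C:  0.0096·cos θ + -0.1394·sin θ = 0.0337
  θ3 = atan2(B,A) + arccos(C/0.1397) = -0.1747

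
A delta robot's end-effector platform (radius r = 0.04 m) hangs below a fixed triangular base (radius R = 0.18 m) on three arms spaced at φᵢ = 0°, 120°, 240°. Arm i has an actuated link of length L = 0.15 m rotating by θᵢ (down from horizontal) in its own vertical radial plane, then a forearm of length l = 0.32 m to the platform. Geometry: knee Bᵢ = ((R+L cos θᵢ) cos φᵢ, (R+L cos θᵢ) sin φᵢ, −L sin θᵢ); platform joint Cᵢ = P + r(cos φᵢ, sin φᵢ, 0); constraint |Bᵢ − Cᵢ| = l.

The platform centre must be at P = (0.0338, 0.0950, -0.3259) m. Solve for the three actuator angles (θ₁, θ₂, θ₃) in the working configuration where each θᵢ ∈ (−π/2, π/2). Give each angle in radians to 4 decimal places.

θ₁ = 0.7855, θ₂ = 0.6112, θ₃ = 1.3965

arm 1 (φ=0.0°): x'=0.0338, y'=0.0950
  A cos θ + B sin θ = C:  0.1062·cos θ + -0.3259·sin θ = -0.1554
  √(A²+B²)=0.3428;  θ1 = -1.2558+2.0413 ≈ 0.7855
rotate P by −φ2: (0.0654, -0.0768, -0.3259)
  e−x'=0.0746;  (l²−L²−(e−x')²−y'²−z²)/2L = -0.1259
  θ2 = atan2(B,A) + arccos(C/0.3343) = 0.6112
φ3=240.0° → target in arm frame (-0.0992, -0.0182)
  e−x'=0.2392;  (l²−L²−(e−x')²−y'²−z²)/2L = -0.2795
  γ=atan2(-0.3259,0.2392)=-0.9377;  ψ=arccos(-0.6914)=2.3342;  θ3=γ+ψ≈1.3965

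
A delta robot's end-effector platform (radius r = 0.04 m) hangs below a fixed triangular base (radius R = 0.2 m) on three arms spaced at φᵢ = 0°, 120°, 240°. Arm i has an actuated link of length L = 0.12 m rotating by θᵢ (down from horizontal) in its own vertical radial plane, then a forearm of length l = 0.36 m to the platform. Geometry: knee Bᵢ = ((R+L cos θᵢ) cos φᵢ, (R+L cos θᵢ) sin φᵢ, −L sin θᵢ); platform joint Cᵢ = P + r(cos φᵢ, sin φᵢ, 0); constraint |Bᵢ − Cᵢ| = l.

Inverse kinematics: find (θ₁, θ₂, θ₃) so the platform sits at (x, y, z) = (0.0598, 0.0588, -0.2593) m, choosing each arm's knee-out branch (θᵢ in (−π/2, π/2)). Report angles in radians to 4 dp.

θ₁ = -0.1741, θ₂ = 0.1743, θ₃ = 0.8728

φ1=0.0° → target in arm frame (0.0598, 0.0588)
  A cos θ + B sin θ = C:  0.1002·cos θ + -0.2593·sin θ = 0.1436
  γ=atan2(-0.2593,0.1002)=-1.2020;  ψ=arccos(0.5166)=1.0279;  θ1=γ+ψ≈-0.1741
rotate P by −φ2: (0.0210, -0.0812, -0.2593)
  A cos θ + B sin θ = C:  0.1390·cos θ + -0.2593·sin θ = 0.0919
  θ2 = atan2(B,A) + arccos(C/0.2942) = 0.1743
φ3=240.0° → target in arm frame (-0.0808, 0.0224)
  A=0.2408, B=-0.2593, C=(l²−L²−A²−y'²−z²)/(2L)=-0.0439
  γ=atan2(-0.2593,0.2408)=-0.8223;  ψ=arccos(-0.1240)=1.6951;  θ3=γ+ψ≈0.8728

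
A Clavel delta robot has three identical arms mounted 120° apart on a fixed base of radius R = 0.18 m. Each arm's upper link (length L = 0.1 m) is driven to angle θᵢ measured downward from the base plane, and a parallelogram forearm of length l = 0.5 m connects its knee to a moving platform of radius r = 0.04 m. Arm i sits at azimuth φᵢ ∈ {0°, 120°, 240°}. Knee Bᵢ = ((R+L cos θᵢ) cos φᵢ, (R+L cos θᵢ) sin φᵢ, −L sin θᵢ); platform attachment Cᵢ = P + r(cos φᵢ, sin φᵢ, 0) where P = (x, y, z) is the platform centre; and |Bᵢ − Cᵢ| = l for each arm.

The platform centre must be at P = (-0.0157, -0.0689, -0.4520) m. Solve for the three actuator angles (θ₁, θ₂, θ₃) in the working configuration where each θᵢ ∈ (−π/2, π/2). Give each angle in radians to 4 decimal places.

θ₁ = 0.2615, θ₂ = 0.4360, θ₃ = -0.1749

rotate P by −φ1: (-0.0157, -0.0689, -0.4520)
  e−x'=0.1557;  (l²−L²−(e−x')²−y'²−z²)/2L = 0.0335
  γ=atan2(-0.4520,0.1557)=-1.2391;  ψ=arccos(0.0701)=1.5006;  θ1=γ+ψ≈0.2615
rotate P by −φ2: (-0.0518, 0.0480, -0.4520)
  A cos θ + B sin θ = C:  0.1918·cos θ + -0.4520·sin θ = -0.0170
  √(A²+B²)=0.4910;  θ2 = -1.1695+1.6055 ≈ 0.4360
φ3=240.0° → target in arm frame (0.0675, 0.0209)
  e−x'=0.0725;  (l²−L²−(e−x')²−y'²−z²)/2L = 0.1500
  θ3 = atan2(B,A) + arccos(C/0.4578) = -0.1749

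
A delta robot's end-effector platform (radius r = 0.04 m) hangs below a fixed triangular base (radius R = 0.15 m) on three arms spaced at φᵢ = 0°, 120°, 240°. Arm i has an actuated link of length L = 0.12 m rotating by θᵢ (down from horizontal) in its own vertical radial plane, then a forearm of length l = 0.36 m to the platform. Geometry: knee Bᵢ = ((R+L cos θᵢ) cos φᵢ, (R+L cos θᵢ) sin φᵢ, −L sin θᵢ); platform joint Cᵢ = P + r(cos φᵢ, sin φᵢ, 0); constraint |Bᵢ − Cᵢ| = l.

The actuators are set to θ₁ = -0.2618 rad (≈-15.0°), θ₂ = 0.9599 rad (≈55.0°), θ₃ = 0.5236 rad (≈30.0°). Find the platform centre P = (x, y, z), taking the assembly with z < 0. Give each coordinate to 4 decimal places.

(0.1173, -0.0521, -0.3082)

arm 1 at φ=0.0°: (R−r)+L cos θ1 = 0.2259;  O1 = (0.2259, 0.0000, 0.0311)
arm 2 at φ=120.0°: (R−r)+L cos θ2 = 0.1788;  O2 = (-0.0894, 0.1549, -0.0983)
O3 = (0.2139·cos240.0°, 0.2139·sin240.0°, -0.0600) = (-0.1070, -0.1853, -0.0600)
|O₂|²−|O₁|² = -0.0104;  |O₃|²−|O₁|² = -0.0026
[-0.6307 0.3097 -0.2587]·P = -0.0104;  [-0.6657 -0.3705 -0.1821]·P = -0.0026
Cramer: x(z) = 0.0106-0.3462z;  y(z) = -0.0119+0.1304z
into |P−O₁|² = l²: 1.1368z² + 0.0839z + -0.0821 = 0;  Δ = 0.3805;  z = -0.3082 or 0.2344 → z<0 root = -0.3082
x = 0.1173, y = -0.0521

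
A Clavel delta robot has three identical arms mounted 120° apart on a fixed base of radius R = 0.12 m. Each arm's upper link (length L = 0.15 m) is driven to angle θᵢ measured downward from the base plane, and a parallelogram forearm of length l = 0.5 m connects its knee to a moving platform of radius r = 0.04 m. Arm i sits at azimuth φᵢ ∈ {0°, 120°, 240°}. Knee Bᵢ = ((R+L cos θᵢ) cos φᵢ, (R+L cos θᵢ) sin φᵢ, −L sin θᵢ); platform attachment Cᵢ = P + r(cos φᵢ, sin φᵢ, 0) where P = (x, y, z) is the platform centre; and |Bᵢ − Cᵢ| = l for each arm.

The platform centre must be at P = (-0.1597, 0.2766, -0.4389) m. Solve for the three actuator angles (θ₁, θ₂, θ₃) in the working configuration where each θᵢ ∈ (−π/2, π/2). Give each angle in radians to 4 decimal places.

θ₁ = 1.2214, θ₂ = -0.3491, θ₃ = 1.2214

rotate P by −φ1: (-0.1597, 0.2766, -0.4389)
  A=0.2397, B=-0.4389, C=(l²−L²−A²−y'²−z²)/(2L)=-0.3303
  γ=atan2(-0.4389,0.2397)=-1.0709;  ψ=arccos(-0.6605)=2.2923;  θ1=γ+ψ≈1.2214
φ2=120.0° → target in arm frame (0.3194, 0.0000)
  e−x'=-0.2394;  (l²−L²−(e−x')²−y'²−z²)/2L = -0.0748
  θ2 = atan2(B,A) + arccos(C/0.4999) = -0.3491
rotate P by −φ3: (-0.1597, -0.2766, -0.4389)
  e−x'=0.2397;  (l²−L²−(e−x')²−y'²−z²)/2L = -0.3303
  γ=atan2(-0.4389,0.2397)=-1.0709;  ψ=arccos(-0.6605)=2.2923;  θ3=γ+ψ≈1.2214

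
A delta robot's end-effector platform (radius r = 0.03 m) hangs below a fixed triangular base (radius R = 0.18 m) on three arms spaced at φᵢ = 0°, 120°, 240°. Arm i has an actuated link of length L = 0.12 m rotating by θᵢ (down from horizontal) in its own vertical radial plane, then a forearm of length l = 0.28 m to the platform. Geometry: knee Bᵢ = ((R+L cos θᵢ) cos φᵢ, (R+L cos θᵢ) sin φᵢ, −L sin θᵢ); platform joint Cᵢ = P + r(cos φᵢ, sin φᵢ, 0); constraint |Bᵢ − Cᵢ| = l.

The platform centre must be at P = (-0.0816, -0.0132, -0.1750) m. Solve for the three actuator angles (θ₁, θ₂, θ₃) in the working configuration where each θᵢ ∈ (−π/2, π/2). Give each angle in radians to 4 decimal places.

θ₁ = 1.2215, θ₂ = 0.3488, θ₃ = 0.0873

arm 1 (φ=0.0°): x'=-0.0816, y'=-0.0132
  e−x'=0.2316;  (l²−L²−(e−x')²−y'²−z²)/2L = -0.0852
  √(A²+B²)=0.2903;  θ1 = -0.6471+1.8685 ≈ 1.2215
φ2=120.0° → target in arm frame (0.0294, 0.0773)
  e−x'=0.1206;  (l²−L²−(e−x')²−y'²−z²)/2L = 0.0536
  θ2 = atan2(B,A) + arccos(C/0.2125) = 0.3488
rotate P by −φ3: (0.0522, -0.0641, -0.1750)
  e−x'=0.0978;  (l²−L²−(e−x')²−y'²−z²)/2L = 0.0821
  √(A²+B²)=0.2005;  θ3 = -1.0613+1.1486 ≈ 0.0873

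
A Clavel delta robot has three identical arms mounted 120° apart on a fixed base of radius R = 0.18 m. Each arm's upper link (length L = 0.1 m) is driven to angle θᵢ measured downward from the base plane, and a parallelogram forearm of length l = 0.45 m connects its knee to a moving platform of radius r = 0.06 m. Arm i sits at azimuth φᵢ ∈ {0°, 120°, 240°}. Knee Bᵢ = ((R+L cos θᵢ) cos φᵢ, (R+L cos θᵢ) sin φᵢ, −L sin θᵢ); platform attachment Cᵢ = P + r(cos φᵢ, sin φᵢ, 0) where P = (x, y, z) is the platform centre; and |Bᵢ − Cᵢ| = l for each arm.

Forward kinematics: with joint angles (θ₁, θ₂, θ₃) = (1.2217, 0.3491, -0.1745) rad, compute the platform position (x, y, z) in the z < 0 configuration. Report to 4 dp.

arm 1 at φ=0.0°: ρ1 = 0.1542;  S1 = (0.1542, 0.0000, -0.0940)
S2 = (0.2140·cos120.0°, 0.2140·sin120.0°, -0.0342) = (-0.1070, 0.1853, -0.0342)
φ3=240.0°: virtual centre (-0.1092, -0.1892, 0.0174), radius l
subtract pairs → two planes through P
[-0.5224 0.3706 0.1195]·P = 0.0143;  [-0.5269 -0.3784 0.2227]·P = 0.0154
Cramer: x(z) = -0.0284+0.3251z;  y(z) = -0.0013+0.1357z
quadratic in z: (1.1241)z²+(0.0689)z+(-0.1603)=0, √Δ=0.8519 → z ∈ {-0.4095, 0.3483}; z = -0.4095 (taking z<0)
x = -0.1615, y = -0.0569

(-0.1615, -0.0569, -0.4095)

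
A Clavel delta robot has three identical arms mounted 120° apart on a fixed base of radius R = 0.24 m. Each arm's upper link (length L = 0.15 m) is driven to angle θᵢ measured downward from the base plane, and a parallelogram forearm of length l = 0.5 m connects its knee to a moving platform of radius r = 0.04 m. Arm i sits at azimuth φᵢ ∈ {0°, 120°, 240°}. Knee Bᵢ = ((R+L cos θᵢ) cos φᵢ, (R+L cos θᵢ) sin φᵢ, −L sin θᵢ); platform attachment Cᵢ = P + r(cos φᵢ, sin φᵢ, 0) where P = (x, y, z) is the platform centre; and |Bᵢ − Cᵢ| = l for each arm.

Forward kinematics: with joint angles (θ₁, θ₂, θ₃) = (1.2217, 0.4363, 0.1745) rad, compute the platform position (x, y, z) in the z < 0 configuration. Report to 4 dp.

(-0.1441, -0.0306, -0.4455)

arm 1 at φ=0.0°: e+L cos θ1 = 0.2513;  S1 = (0.2513, 0.0000, -0.1410)
S2 = (0.3359·cos120.0°, 0.3359·sin120.0°, -0.0634) = (-0.1680, 0.2909, -0.0634)
S3 = (0.3477·cos240.0°, 0.3477·sin240.0°, -0.0260) = (-0.1739, -0.3011, -0.0260)
eliminate P² terms by subtracting sphere 1 from 2 and 3
linear system: -0.8386x+0.5819y = 0.0339−0.1551z; -0.8503x+-0.6023y = 0.0386−0.2298z
det = 0.9998;  x = -0.0428+0.2272z,  y = -0.0036+0.0608z
into |P−S₁|² = l²: 1.0553z² + 0.1478z + -0.1436 = 0;  Δ = 0.6280;  z = -0.4455 or 0.3054 → z<0 root = -0.4455
x = -0.1441, y = -0.0306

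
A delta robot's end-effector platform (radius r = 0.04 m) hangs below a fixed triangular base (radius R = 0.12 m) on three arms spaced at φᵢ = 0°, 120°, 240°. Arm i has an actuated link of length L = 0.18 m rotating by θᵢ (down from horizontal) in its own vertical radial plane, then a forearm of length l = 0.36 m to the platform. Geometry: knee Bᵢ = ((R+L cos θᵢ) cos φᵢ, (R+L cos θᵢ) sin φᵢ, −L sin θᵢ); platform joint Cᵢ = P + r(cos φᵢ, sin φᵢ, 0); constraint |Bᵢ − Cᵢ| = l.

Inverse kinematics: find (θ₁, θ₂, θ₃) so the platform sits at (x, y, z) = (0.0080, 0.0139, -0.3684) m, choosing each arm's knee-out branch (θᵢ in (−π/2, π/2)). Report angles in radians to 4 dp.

φ1=0.0° → target in arm frame (0.0080, 0.0139)
  e−x'=0.0720;  (l²−L²−(e−x')²−y'²−z²)/2L = -0.1219
  γ=atan2(-0.3684,0.0720)=-1.3778;  ψ=arccos(-0.3248)=1.9016;  θ1=γ+ψ≈0.5238
rotate P by −φ2: (0.0080, -0.0139, -0.3684)
  A=0.0720, B=-0.3684, C=(l²−L²−A²−y'²−z²)/(2L)=-0.1219
  θ2 = atan2(B,A) + arccos(C/0.3754) = 0.5237
rotate P by −φ3: (-0.0160, 0.0000, -0.3684)
  e−x'=0.0960;  (l²−L²−(e−x')²−y'²−z²)/2L = -0.1326
  θ3 = atan2(B,A) + arccos(C/0.3807) = 0.6108

θ₁ = 0.5238, θ₂ = 0.5237, θ₃ = 0.6108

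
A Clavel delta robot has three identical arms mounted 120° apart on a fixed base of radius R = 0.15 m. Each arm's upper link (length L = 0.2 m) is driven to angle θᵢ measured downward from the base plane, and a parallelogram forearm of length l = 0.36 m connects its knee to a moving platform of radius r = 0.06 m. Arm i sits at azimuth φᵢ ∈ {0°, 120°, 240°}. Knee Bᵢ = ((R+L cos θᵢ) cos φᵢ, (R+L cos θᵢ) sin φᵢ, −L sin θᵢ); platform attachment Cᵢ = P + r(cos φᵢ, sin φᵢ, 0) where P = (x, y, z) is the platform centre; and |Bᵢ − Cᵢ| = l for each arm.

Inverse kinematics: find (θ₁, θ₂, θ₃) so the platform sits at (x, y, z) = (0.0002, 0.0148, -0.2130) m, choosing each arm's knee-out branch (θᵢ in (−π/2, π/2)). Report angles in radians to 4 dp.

φ1=0.0° → target in arm frame (0.0002, 0.0148)
  A cos θ + B sin θ = C:  0.0898·cos θ + -0.2130·sin θ = 0.0899
  γ=atan2(-0.2130,0.0898)=-1.1718;  ψ=arccos(0.3888)=1.1715;  θ1=γ+ψ≈-0.0003
arm 2 (φ=120.0°): x'=0.0127, y'=-0.0076
  A=0.0773, B=-0.2130, C=(l²−L²−A²−y'²−z²)/(2L)=0.0955
  √(A²+B²)=0.2266;  θ2 = -1.2227+1.1357 ≈ -0.0870
arm 3 (φ=240.0°): x'=-0.0129, y'=-0.0072
  e−x'=0.1029;  (l²−L²−(e−x')²−y'²−z²)/2L = 0.0840
  γ=atan2(-0.2130,0.1029)=-1.1207;  ψ=arccos(0.3549)=1.2079;  θ3=γ+ψ≈0.0872

θ₁ = -0.0003, θ₂ = -0.0870, θ₃ = 0.0872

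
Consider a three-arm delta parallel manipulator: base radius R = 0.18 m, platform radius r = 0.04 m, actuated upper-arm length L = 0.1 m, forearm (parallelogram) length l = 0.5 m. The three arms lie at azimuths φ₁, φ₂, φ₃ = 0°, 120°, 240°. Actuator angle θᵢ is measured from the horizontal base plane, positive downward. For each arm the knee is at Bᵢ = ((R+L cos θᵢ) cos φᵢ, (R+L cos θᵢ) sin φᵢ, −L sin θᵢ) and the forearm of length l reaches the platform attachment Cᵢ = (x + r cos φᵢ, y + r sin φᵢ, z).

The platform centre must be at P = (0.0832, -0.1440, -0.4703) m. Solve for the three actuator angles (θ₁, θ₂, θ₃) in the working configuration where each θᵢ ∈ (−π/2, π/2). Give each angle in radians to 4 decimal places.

rotate P by −φ1: (0.0832, -0.1440, -0.4703)
  e−x'=0.0568;  (l²−L²−(e−x')²−y'²−z²)/2L = -0.0257
  √(A²+B²)=0.4737;  θ1 = -1.4506+1.6251 ≈ 0.1745
φ2=120.0° → target in arm frame (-0.1663, -0.0001)
  A=0.3063, B=-0.4703, C=(l²−L²−A²−y'²−z²)/(2L)=-0.3750
  θ2 = atan2(B,A) + arccos(C/0.5613) = 1.3091
φ3=240.0° → target in arm frame (0.0831, 0.1441)
  A cos θ + B sin θ = C:  0.0569·cos θ + -0.4703·sin θ = -0.0259
  θ3 = atan2(B,A) + arccos(C/0.4737) = 0.1750

θ₁ = 0.1745, θ₂ = 1.3091, θ₃ = 0.1750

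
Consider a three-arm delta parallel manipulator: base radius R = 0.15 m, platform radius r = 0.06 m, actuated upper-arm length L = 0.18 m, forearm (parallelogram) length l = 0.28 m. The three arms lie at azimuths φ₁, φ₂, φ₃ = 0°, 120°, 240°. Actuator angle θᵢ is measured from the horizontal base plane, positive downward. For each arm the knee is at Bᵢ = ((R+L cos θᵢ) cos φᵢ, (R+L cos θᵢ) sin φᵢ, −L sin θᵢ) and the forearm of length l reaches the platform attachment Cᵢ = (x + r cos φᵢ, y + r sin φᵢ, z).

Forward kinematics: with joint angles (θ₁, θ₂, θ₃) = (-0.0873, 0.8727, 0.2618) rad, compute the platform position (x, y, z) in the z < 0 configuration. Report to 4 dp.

arm 1 at φ=0.0°: (R−r)+L cos θ1 = 0.2693;  S1 = (0.2693, 0.0000, 0.0157)
S2 = (0.2057·cos120.0°, 0.2057·sin120.0°, -0.1379) = (-0.1028, 0.1781, -0.1379)
φ3=240.0°: virtual centre (-0.1319, -0.2285, -0.0466), radius l
subtract pairs → two planes through P
plane₁₂: -0.7443x+0.3563y+-0.3072z = -0.0115
det = 0.6261;  x = 0.0089+-0.2951z,  y = -0.0135+0.2456z
sphere 1 gives Az²+Bz+C=0 with A=1.1474, B=0.1157, C=-0.0102;  B²−4AC=0.0600;  roots -0.1572, 0.0564;  negative root z = -0.1572
x = 0.0553, y = -0.0521

(0.0553, -0.0521, -0.1572)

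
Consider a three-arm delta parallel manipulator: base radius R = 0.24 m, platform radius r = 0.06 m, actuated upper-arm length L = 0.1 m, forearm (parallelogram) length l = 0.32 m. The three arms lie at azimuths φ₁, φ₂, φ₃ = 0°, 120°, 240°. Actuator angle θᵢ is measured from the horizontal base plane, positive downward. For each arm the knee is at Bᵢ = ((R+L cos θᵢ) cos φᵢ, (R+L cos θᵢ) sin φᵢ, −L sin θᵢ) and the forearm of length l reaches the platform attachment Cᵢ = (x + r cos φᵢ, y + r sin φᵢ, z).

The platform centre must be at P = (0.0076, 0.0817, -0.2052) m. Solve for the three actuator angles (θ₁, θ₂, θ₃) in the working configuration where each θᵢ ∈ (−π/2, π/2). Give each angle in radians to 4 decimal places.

θ₁ = 0.4365, θ₂ = -0.3485, θ₃ = 1.1345

rotate P by −φ1: (0.0076, 0.0817, -0.2052)
  e−x'=0.1724;  (l²−L²−(e−x')²−y'²−z²)/2L = 0.0695
  √(A²+B²)=0.2680;  θ1 = -0.8720+1.3085 ≈ 0.4365
φ2=120.0° → target in arm frame (0.0670, -0.0474)
  A cos θ + B sin θ = C:  0.1130·cos θ + -0.2052·sin θ = 0.1763
  θ2 = atan2(B,A) + arccos(C/0.2343) = -0.3485
rotate P by −φ3: (-0.0746, -0.0343, -0.2052)
  A=0.2546, B=-0.2052, C=(l²−L²−A²−y'²−z²)/(2L)=-0.0784
  √(A²+B²)=0.3270;  θ3 = -0.6785+1.8129 ≈ 1.1345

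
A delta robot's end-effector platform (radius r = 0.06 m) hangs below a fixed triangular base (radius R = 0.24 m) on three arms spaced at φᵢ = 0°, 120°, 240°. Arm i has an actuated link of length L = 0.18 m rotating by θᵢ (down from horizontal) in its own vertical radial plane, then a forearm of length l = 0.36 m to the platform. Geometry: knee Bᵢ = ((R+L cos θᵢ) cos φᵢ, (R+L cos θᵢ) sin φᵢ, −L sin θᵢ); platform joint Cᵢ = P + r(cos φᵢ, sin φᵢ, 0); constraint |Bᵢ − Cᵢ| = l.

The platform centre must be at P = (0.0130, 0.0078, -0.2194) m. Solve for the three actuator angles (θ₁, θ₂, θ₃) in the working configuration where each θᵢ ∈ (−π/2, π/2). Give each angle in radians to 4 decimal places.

rotate P by −φ1: (0.0130, 0.0078, -0.2194)
  A cos θ + B sin θ = C:  0.1670·cos θ + -0.2194·sin θ = 0.0586
  γ=atan2(-0.2194,0.1670)=-0.9202;  ψ=arccos(0.2127)=1.3565;  θ1=γ+ψ≈0.4363
φ2=120.0° → target in arm frame (0.0003, -0.0152)
  A cos θ + B sin θ = C:  0.1797·cos θ + -0.2194·sin θ = 0.0459
  θ2 = atan2(B,A) + arccos(C/0.2836) = 0.5238
rotate P by −φ3: (-0.0133, 0.0074, -0.2194)
  A cos θ + B sin θ = C:  0.1933·cos θ + -0.2194·sin θ = 0.0324
  γ=atan2(-0.2194,0.1933)=-0.8487;  ψ=arccos(0.1108)=1.4598;  θ3=γ+ψ≈0.6111

θ₁ = 0.4363, θ₂ = 0.5238, θ₃ = 0.6111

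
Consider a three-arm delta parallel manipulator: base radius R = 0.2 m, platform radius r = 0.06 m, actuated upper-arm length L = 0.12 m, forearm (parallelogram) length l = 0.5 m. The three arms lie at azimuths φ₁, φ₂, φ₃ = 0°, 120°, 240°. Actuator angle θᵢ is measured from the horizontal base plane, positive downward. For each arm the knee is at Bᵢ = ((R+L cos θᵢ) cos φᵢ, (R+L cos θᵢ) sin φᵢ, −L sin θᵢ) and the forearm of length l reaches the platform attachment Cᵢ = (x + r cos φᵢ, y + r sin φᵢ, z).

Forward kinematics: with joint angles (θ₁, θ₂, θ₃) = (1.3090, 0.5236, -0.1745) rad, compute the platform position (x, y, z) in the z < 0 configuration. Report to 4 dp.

O1 = (0.1711·cos0.0°, 0.1711·sin0.0°, -0.1159) = (0.1711, 0.0000, -0.1159)
φ2=120.0°: virtual centre (-0.1220, 0.2112, -0.0600), radius l
φ3=240.0°: virtual centre (-0.1291, -0.2236, 0.0208), radius l
|O₂|²−|O₁|² = 0.0204;  |O₃|²−|O₁|² = 0.0244
plane₁₂: -0.5860x+0.4225y+0.1118z = 0.0204
det = 0.5157;  x = -0.0377+0.3210z,  y = -0.0040+0.1806z
quadratic in z: (1.1357)z²+(0.0964)z+(-0.1930)=0, √Δ=0.9412 → z ∈ {-0.4568, 0.3720}; z = -0.4568 (taking z<0)
x = -0.1843, y = -0.0865

(-0.1843, -0.0865, -0.4568)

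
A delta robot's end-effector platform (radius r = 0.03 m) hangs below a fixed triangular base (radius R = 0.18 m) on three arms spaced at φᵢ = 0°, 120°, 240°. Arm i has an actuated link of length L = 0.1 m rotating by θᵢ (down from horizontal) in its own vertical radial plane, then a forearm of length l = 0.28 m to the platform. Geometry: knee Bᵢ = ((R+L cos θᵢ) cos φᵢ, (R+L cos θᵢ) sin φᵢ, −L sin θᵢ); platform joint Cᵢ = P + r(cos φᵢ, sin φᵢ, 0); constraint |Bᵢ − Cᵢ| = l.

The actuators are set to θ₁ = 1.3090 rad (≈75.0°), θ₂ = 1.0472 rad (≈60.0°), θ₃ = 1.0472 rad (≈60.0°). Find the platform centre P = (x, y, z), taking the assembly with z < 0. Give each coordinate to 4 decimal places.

(-0.0237, 0.0000, -0.2930)

arm 1 at φ=0.0°: e+L cos θ1 = 0.1759;  S1 = (0.1759, 0.0000, -0.0966)
S2 = (0.2000·cos120.0°, 0.2000·sin120.0°, -0.0866) = (-0.1000, 0.1732, -0.0866)
S3 = (0.2000·cos240.0°, 0.2000·sin240.0°, -0.0866) = (-0.1000, -0.1732, -0.0866)
|S₂|²−|S₁|² = 0.0072;  |S₃|²−|S₁|² = 0.0072
plane₁₂: -0.5518x+0.3464y+0.0200z = 0.0072
Cramer: x(z) = -0.0131+0.0362z;  y(z) = 0.0000-0.0000z
quadratic in z: (1.0013)z²+(0.1795)z+(-0.0334)=0, √Δ=0.4072 → z ∈ {-0.2930, 0.1137}; z = -0.2930 (taking z<0)
x = -0.0237, y = 0.0000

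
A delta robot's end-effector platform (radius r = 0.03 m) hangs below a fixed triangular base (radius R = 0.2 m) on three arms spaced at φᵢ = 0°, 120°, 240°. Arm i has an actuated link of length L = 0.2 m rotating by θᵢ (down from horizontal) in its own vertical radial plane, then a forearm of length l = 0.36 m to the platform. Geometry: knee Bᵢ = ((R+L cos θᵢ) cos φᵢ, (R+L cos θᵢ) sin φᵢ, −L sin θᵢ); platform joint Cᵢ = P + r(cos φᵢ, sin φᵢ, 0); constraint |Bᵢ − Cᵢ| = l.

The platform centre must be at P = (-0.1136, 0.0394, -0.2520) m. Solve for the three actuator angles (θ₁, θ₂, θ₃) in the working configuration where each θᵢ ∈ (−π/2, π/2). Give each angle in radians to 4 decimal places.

θ₁ = 1.2215, θ₂ = 0.1745, θ₃ = 0.6109

arm 1 (φ=0.0°): x'=-0.1136, y'=0.0394
  A=0.2836, B=-0.2520, C=(l²−L²−A²−y'²−z²)/(2L)=-0.1397
  √(A²+B²)=0.3794;  θ1 = -0.7265+1.9479 ≈ 1.2215
rotate P by −φ2: (0.0909, 0.0787, -0.2520)
  A=0.0791, B=-0.2520, C=(l²−L²−A²−y'²−z²)/(2L)=0.0341
  √(A²+B²)=0.2641;  θ2 = -1.2667+1.4412 ≈ 0.1745
arm 3 (φ=240.0°): x'=0.0227, y'=-0.1181
  A=0.1473, B=-0.2520, C=(l²−L²−A²−y'²−z²)/(2L)=-0.0239
  √(A²+B²)=0.2919;  θ3 = -1.0418+1.6527 ≈ 0.6109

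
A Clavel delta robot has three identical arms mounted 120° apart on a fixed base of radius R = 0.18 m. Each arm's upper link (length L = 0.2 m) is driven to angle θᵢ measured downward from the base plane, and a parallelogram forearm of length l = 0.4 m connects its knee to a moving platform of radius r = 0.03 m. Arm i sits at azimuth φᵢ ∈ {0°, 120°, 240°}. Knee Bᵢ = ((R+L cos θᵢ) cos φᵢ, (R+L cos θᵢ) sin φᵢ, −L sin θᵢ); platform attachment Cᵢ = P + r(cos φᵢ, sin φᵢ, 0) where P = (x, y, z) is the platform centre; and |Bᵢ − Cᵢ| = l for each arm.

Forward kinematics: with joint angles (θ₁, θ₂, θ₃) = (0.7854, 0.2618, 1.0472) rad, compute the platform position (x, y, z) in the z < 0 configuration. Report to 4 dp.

(-0.0158, 0.1135, -0.3711)

φ1=0.0°: virtual centre (0.2914, 0.0000, -0.1414), radius l
arm 2 at φ=120.0°: e+L cos θ2 = 0.3432;  S2 = (-0.1716, 0.2972, -0.0518)
S3 = (0.2500·cos240.0°, 0.2500·sin240.0°, -0.1732) = (-0.1250, -0.2165, -0.1732)
subtract pairs → two planes through P
[-0.9260 0.5944 0.1793]·P = 0.0155;  [-0.8328 -0.4330 -0.0636]·P = -0.0124
Cramer: x(z) = 0.0007+0.0445z;  y(z) = 0.0273-0.2324z
quadratic in z: (1.0560)z²+(0.2443)z+(-0.0548)=0, √Δ=0.5394 → z ∈ {-0.3711, 0.1397}; z = -0.3711 (taking z<0)
x = -0.0158, y = 0.1135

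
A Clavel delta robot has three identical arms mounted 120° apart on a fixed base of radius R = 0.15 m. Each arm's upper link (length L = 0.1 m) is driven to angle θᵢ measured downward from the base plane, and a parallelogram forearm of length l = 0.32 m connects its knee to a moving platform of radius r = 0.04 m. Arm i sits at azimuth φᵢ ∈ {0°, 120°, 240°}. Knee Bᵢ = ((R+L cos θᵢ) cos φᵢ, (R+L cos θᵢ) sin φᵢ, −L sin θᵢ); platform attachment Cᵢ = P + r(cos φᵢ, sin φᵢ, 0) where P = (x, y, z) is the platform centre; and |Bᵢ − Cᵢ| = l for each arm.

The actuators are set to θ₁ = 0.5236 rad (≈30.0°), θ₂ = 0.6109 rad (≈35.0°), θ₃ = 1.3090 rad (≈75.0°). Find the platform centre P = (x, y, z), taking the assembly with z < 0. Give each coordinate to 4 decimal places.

S1 = (0.1966·cos0.0°, 0.1966·sin0.0°, -0.0500) = (0.1966, 0.0000, -0.0500)
φ2=120.0°: virtual centre (-0.0960, 0.1662, -0.0574), radius l
S3 = (0.1359·cos240.0°, 0.1359·sin240.0°, -0.0966) = (-0.0679, -0.1177, -0.0966)
eliminate P² terms by subtracting sphere 1 from 2 and 3
plane₁₂: -0.5851x+0.3324y+-0.0147z = -0.0010
det = 0.3136;  x = 0.0149+-0.1098z,  y = 0.0232+-0.1490z
into |P−S₁|² = l²: 1.0343z² + 0.1330z + -0.0664 = 0;  Δ = 0.2922;  z = -0.3256 or 0.1970 → z<0 root = -0.3256
x = 0.0507, y = 0.0717

(0.0507, 0.0717, -0.3256)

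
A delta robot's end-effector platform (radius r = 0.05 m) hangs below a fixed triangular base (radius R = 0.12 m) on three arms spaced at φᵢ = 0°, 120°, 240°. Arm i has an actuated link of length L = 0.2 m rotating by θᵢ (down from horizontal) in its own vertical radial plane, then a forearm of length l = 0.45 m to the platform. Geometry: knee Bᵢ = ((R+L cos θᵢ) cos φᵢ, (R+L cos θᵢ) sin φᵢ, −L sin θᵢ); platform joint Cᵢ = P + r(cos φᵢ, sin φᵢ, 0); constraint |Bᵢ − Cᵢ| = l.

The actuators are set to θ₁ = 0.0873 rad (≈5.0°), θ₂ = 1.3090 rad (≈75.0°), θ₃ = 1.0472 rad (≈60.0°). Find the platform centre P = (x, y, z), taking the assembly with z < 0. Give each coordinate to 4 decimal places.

(0.2531, -0.0740, -0.4610)

arm 1 at φ=0.0°: (R−r)+L cos θ1 = 0.2692;  centre 1 = (0.2692, 0.0000, -0.0174)
φ2=120.0°: virtual centre (-0.0609, 0.1055, -0.1932), radius l
centre 3 = (0.1700·cos240.0°, 0.1700·sin240.0°, -0.1732) = (-0.0850, -0.1472, -0.1732)
|centre ₂|²−|centre ₁|² = -0.0206;  |centre ₃|²−|centre ₁|² = -0.0139
plane₁₂: -0.6602x+0.2109y+-0.3515z = -0.0206
Cramer: x(z) = 0.0262-0.4921z;  y(z) = -0.0159+0.1260z
into |P−centre ₁|² = l²: 1.2581z² + 0.2701z + -0.1429 = 0;  Δ = 0.7919;  z = -0.4610 or 0.2463 → z<0 root = -0.4610
x = 0.2531, y = -0.0740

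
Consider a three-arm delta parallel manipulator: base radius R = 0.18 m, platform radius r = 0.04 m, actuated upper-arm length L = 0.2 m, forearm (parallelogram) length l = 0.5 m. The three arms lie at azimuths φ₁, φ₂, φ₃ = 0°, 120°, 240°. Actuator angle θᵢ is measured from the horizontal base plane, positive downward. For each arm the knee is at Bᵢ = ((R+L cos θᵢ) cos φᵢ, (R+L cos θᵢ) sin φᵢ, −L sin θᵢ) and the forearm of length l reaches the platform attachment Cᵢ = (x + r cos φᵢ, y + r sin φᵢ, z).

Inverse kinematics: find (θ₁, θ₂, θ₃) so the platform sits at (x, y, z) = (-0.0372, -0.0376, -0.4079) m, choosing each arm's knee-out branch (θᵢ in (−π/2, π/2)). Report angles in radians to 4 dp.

θ₁ = 0.3491, θ₂ = 0.2615, θ₃ = -0.0001

rotate P by −φ1: (-0.0372, -0.0376, -0.4079)
  A cos θ + B sin θ = C:  0.1772·cos θ + -0.4079·sin θ = 0.0270
  γ=atan2(-0.4079,0.1772)=-1.1610;  ψ=arccos(0.0607)=1.5100;  θ1=γ+ψ≈0.3491
φ2=120.0° → target in arm frame (-0.0140, 0.0510)
  e−x'=0.1540;  (l²−L²−(e−x')²−y'²−z²)/2L = 0.0433
  √(A²+B²)=0.4360;  θ2 = -1.2099+1.4714 ≈ 0.2615
rotate P by −φ3: (0.0512, -0.0134, -0.4079)
  A cos θ + B sin θ = C:  0.0888·cos θ + -0.4079·sin θ = 0.0889
  θ3 = atan2(B,A) + arccos(C/0.4175) = -0.0001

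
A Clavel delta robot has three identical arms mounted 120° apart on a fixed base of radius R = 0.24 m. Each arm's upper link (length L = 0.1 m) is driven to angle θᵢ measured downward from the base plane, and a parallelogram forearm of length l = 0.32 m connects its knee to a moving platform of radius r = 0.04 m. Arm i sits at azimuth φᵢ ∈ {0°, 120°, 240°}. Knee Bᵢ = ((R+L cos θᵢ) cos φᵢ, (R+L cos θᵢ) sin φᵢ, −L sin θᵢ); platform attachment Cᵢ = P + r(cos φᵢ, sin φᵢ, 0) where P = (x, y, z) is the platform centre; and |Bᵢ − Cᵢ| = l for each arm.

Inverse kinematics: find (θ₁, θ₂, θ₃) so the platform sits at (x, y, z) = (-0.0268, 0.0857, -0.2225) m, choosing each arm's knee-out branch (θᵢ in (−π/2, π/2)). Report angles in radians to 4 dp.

θ₁ = 1.0477, θ₂ = -0.1749, θ₃ = 1.3092

arm 1 (φ=0.0°): x'=-0.0268, y'=0.0857
  A=0.2268, B=-0.2225, C=(l²−L²−A²−y'²−z²)/(2L)=-0.0794
  θ1 = atan2(B,A) + arccos(C/0.3177) = 1.0477
φ2=120.0° → target in arm frame (0.0876, -0.0196)
  A cos θ + B sin θ = C:  0.1124·cos θ + -0.2225·sin θ = 0.1494
  √(A²+B²)=0.2493;  θ2 = -1.1031+0.9282 ≈ -0.1749
arm 3 (φ=240.0°): x'=-0.0608, y'=-0.0661
  A=0.2608, B=-0.2225, C=(l²−L²−A²−y'²−z²)/(2L)=-0.1475
  γ=atan2(-0.2225,0.2608)=-0.7063;  ψ=arccos(-0.4302)=2.0155;  θ3=γ+ψ≈1.3092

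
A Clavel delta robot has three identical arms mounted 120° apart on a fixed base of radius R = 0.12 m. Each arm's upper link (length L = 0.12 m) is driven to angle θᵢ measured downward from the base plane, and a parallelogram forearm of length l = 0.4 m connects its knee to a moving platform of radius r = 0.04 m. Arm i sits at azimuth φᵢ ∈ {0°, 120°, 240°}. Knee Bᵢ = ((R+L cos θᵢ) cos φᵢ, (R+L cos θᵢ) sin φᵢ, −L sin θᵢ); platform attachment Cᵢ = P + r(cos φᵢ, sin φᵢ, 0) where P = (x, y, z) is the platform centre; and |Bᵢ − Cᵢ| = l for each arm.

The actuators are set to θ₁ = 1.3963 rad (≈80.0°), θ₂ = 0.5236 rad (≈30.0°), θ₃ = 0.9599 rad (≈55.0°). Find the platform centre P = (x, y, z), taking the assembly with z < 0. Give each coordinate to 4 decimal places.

(-0.1182, 0.0620, -0.4471)

φ1=0.0°: virtual centre (0.1008, 0.0000, -0.1182), radius l
S2 = (0.1839·cos120.0°, 0.1839·sin120.0°, -0.0600) = (-0.0920, 0.1593, -0.0600)
φ3=240.0°: virtual centre (-0.0744, -0.1289, -0.0983), radius l
eliminate P² terms by subtracting sphere 1 from 2 and 3
[-0.3856 0.3186 0.1164]·P = 0.0133;  [-0.3505 -0.2578 0.0398]·P = 0.0077
Cramer: x(z) = -0.0278+0.2021z;  y(z) = 0.0080-0.1206z
into |P−S₁|² = l²: 1.0554z² + 0.1824z + -0.1294 = 0;  Δ = 0.5796;  z = -0.4471 or 0.2743 → z<0 root = -0.4471
x = -0.1182, y = 0.0620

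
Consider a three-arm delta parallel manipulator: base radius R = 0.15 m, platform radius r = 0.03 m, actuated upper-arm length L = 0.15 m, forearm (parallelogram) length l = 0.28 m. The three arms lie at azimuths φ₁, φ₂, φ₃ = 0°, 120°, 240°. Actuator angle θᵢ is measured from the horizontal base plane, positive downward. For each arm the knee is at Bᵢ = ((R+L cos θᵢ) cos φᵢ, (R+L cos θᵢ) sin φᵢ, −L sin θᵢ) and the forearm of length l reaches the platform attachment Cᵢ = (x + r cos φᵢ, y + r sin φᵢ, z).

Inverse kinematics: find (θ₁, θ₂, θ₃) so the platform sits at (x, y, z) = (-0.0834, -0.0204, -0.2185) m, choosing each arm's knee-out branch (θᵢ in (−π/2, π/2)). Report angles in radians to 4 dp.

θ₁ = 1.1346, θ₂ = 0.5237, θ₃ = 0.2614

arm 1 (φ=0.0°): x'=-0.0834, y'=-0.0204
  A cos θ + B sin θ = C:  0.2034·cos θ + -0.2185·sin θ = -0.1121
  √(A²+B²)=0.2985;  θ1 = -0.8212+1.9558 ≈ 1.1346
φ2=120.0° → target in arm frame (0.0240, 0.0824)
  A=0.0960, B=-0.2185, C=(l²−L²−A²−y'²−z²)/(2L)=-0.0262
  γ=atan2(-0.2185,0.0960)=-1.1570;  ψ=arccos(-0.1096)=1.6806;  θ2=γ+ψ≈0.5237
arm 3 (φ=240.0°): x'=0.0594, y'=-0.0620
  A=0.0606, B=-0.2185, C=(l²−L²−A²−y'²−z²)/(2L)=0.0021
  γ=atan2(-0.2185,0.0606)=-1.3001;  ψ=arccos(0.0093)=1.5615;  θ3=γ+ψ≈0.2614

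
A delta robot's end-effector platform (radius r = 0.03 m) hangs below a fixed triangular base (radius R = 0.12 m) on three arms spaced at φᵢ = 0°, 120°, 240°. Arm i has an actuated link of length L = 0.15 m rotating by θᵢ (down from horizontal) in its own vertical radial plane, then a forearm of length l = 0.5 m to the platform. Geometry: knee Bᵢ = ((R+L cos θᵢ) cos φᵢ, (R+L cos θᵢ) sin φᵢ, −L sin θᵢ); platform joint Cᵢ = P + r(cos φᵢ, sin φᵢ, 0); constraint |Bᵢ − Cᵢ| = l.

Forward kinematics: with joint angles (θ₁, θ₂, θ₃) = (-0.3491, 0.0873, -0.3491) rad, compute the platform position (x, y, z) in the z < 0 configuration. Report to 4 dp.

φ1=0.0°: virtual centre (0.2310, 0.0000, 0.0513), radius l
O2 = (0.2394·cos120.0°, 0.2394·sin120.0°, -0.0131) = (-0.1197, 0.2074, -0.0131)
φ3=240.0°: virtual centre (-0.1155, -0.2000, 0.0513), radius l
eliminate P² terms by subtracting sphere 1 from 2 and 3
[-0.7013 0.4147 -0.1288]·P = 0.0015;  [-0.6929 -0.4000 0.0000]·P = 0.0000
det = 0.5679;  x = -0.0011+-0.0907z,  y = 0.0019+0.1571z
quadratic in z: (1.0329)z²+(-0.0599)z+(-0.1935)=0, √Δ=0.8962 → z ∈ {-0.4048, 0.4628}; z = -0.4048 (taking z<0)
x = 0.0356, y = -0.0617

(0.0356, -0.0617, -0.4048)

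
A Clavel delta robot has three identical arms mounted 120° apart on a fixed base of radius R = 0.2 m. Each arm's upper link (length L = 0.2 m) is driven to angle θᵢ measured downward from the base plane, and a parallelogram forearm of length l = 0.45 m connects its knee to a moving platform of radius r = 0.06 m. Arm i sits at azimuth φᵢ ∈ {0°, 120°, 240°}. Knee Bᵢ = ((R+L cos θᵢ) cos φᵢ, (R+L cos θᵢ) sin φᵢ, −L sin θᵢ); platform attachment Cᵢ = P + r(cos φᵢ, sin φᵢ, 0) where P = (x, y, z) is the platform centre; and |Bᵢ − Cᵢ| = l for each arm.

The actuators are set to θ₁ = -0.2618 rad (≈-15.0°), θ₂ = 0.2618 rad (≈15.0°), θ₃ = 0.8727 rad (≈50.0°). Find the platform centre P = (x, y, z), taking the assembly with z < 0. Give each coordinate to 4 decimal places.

arm 1 at φ=0.0°: ρ1 = 0.3332;  S1 = (0.3332, 0.0000, 0.0518)
φ2=120.0°: virtual centre (-0.1666, 0.2885, -0.0518), radius l
arm 3 at φ=240.0°: ρ3 = 0.2686;  S3 = (-0.1343, -0.2326, -0.1532)
eliminate P² terms by subtracting sphere 1 from 2 and 3
plane₁₂: -0.9996x+0.5771y+-0.2071z = 0.0000
det = 1.0045;  x = 0.0104+-0.3314z,  y = 0.0180+-0.2152z
into |P−S₁|² = l²: 1.1562z² + 0.1027z + -0.0953 = 0;  Δ = 0.4513;  z = -0.3349 or 0.2461 → z<0 root = -0.3349
x = 0.1214, y = 0.0901

(0.1214, 0.0901, -0.3349)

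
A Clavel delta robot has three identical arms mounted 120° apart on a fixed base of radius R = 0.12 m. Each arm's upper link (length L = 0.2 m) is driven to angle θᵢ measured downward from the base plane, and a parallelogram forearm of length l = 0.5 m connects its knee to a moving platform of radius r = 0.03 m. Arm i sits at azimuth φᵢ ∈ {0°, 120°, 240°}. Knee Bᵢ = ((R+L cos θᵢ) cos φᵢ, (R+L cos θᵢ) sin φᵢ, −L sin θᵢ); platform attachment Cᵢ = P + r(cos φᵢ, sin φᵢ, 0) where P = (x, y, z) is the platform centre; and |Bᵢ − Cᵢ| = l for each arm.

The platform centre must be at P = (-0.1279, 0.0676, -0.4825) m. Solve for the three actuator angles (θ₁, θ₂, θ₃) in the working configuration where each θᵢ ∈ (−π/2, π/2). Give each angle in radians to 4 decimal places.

arm 1 (φ=0.0°): x'=-0.1279, y'=0.0676
  e−x'=0.2179;  (l²−L²−(e−x')²−y'²−z²)/2L = -0.1871
  √(A²+B²)=0.5294;  θ1 = -1.1466+1.9321 ≈ 0.7855
rotate P by −φ2: (0.1225, 0.0770, -0.4825)
  A=-0.0325, B=-0.4825, C=(l²−L²−A²−y'²−z²)/(2L)=-0.0745
  γ=atan2(-0.4825,-0.0325)=-1.6380;  ψ=arccos(-0.1540)=1.7254;  θ2=γ+ψ≈0.0874
rotate P by −φ3: (0.0054, -0.1446, -0.4825)
  e−x'=0.0846;  (l²−L²−(e−x')²−y'²−z²)/2L = -0.1272
  √(A²+B²)=0.4899;  θ3 = -1.3972+1.8334 ≈ 0.4361

θ₁ = 0.7855, θ₂ = 0.0874, θ₃ = 0.4361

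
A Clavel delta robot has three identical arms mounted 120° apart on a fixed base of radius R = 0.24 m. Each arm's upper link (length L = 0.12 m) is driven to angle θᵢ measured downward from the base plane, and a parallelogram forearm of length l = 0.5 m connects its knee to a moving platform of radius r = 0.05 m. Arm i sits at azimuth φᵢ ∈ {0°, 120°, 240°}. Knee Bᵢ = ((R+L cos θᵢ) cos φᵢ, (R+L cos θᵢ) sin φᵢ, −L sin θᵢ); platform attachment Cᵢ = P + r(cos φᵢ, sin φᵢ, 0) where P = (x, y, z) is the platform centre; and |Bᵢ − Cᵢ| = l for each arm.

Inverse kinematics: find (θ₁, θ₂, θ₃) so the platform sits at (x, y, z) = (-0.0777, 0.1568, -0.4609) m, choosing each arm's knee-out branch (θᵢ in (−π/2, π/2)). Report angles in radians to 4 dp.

θ₁ = 1.1343, θ₂ = -0.1743, θ₃ = 1.2217

arm 1 (φ=0.0°): x'=-0.0777, y'=0.1568
  e−x'=0.2677;  (l²−L²−(e−x')²−y'²−z²)/2L = -0.3045
  θ1 = atan2(B,A) + arccos(C/0.5330) = 1.1343
rotate P by −φ2: (0.1746, -0.0111, -0.4609)
  e−x'=0.0154;  (l²−L²−(e−x')²−y'²−z²)/2L = 0.0950
  θ2 = atan2(B,A) + arccos(C/0.4612) = -0.1743
arm 3 (φ=240.0°): x'=-0.0969, y'=-0.1457
  A cos θ + B sin θ = C:  0.2869·cos θ + -0.4609·sin θ = -0.3350
  √(A²+B²)=0.5429;  θ3 = -1.0139+2.2357 ≈ 1.2217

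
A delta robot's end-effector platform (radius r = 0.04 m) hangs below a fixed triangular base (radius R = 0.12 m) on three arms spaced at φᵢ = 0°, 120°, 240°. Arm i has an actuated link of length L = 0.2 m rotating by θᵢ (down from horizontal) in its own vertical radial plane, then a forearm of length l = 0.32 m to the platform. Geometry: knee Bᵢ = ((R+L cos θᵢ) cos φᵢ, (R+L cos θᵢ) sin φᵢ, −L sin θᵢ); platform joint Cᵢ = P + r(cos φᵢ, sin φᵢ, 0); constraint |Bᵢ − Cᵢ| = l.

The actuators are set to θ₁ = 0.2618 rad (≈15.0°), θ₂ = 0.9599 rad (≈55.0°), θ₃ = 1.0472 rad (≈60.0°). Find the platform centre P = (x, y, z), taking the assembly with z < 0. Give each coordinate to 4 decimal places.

(0.1257, 0.0162, -0.3353)

φ1=0.0°: virtual centre (0.2732, 0.0000, -0.0518), radius l
φ2=120.0°: virtual centre (-0.0974, 0.1686, -0.1638), radius l
φ3=240.0°: virtual centre (-0.0900, -0.1559, -0.1732), radius l
|O₂|²−|O₁|² = -0.0126;  |O₃|²−|O₁|² = -0.0149
[-0.7411 0.3373 -0.2241]·P = -0.0126;  [-0.7264 -0.3118 -0.2429]·P = -0.0149
Cramer: x(z) = 0.0188-0.3189z;  y(z) = 0.0041-0.0361z
quadratic in z: (1.1030)z²+(0.2655)z+(-0.0350)=0, √Δ=0.4742 → z ∈ {-0.3353, 0.0946}; z = -0.3353 (taking z<0)
x = 0.1257, y = 0.0162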